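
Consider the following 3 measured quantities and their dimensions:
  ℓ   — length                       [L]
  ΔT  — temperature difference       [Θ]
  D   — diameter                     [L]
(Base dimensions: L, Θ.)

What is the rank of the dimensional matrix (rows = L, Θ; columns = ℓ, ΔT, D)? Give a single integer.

2

Dimensional matrix (L×Θ by ℓ×ΔT×D):
  L: [ 1  0  1]
  Θ: [ 0  1  0]
RREF → pivots at {ℓ,ΔT} ⇒ r = 2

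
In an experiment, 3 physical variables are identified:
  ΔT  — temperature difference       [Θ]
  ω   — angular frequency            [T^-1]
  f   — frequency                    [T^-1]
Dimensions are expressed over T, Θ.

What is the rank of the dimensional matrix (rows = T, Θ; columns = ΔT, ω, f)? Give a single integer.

Dimensional matrix (T×Θ by ΔT×ω×f):
  T: [ 0 -1 -1]
  Θ: [ 1  0  0]
Echelon form has 2 nonzero rows (pivots: ΔT,ω)

2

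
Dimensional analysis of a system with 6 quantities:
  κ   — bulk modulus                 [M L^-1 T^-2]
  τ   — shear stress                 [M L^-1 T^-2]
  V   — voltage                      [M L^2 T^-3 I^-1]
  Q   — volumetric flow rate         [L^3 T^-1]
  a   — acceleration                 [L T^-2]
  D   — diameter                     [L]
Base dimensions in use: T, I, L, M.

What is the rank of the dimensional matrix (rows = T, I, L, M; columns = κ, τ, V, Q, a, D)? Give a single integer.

Dimensional matrix (T×I×L×M by κ×τ×V×Q×a×D):
  T: [-2 -2 -3 -1 -2  0]
  I: [ 0  0 -1  0  0  0]
  L: [-1 -1  2  3  1  1]
  M: [ 1  1  1  0  0  0]
Echelon form has 4 nonzero rows (pivots: κ,V,Q,a)

4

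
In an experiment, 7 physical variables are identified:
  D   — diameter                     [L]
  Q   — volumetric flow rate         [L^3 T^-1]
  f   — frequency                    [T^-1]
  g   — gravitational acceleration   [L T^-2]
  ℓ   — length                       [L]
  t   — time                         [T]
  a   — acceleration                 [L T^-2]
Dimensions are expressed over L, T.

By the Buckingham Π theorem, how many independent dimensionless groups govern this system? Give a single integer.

Write exponents as rows L,T / cols D,Q,f,g,ℓ,t,a:
  L: [ 1  3  0  1  1  0  1]
  T: [ 0 -1 -1 -2  0  1 -2]
RREF → pivots at {D,Q} ⇒ r = 2
7 vars − rank 2 = 5 Π groups

5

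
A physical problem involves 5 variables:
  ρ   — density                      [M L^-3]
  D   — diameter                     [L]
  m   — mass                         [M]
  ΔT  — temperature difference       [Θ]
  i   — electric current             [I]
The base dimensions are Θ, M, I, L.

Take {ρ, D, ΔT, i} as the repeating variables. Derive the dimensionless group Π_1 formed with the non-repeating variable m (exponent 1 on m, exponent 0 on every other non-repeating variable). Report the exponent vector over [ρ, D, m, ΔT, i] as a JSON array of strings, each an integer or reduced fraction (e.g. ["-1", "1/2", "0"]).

Write exponents as rows Θ,M,I,L / cols ρ,D,m,ΔT,i:
  Θ: [ 0  0  0  1  0]
  M: [ 1  0  1  0  0]
  I: [ 0  0  0  0  1]
  L: [-3  1  0  0  0]
Echelon form has 4 nonzero rows (pivots: ρ,D,ΔT,i)
Pivot set = {ρ,D,ΔT,i}, free = {m}
RREF:
  r0: [   1    0    1    0    0]
  r1: [   0    1    3    0    0]
  r2: [   0    0    0    1    0]
  r3: [   0    0    0    0    1]
Fix exponent of m at 1; solve each RREF row for its pivot's exponent:
  r0: exp(ρ) + (1)·1 = 0 ⇒ exp(ρ) = -1
  r1: exp(D) + (3)·1 = 0 ⇒ exp(D) = -3
  r2: exp(ΔT) + (0)·1 = 0 ⇒ exp(ΔT) = 0
  r3: exp(i) + (0)·1 = 0 ⇒ exp(i) = 0
Π_1 = ρ^-1 · D^-3 · m

["-1", "-3", "1", "0", "0"]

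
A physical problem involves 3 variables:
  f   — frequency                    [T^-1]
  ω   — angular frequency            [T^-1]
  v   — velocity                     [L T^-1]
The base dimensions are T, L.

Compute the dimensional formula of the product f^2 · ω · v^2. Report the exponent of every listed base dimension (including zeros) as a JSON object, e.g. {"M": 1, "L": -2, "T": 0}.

Write exponents as rows T,L / cols f,ω,v:
  T: [-1 -1 -1]
  L: [ 0  0  1]
  [T]: (2)·-1+(1)·-1+(2)·-1 = -5
  [L]: (2)·0+(1)·0+(2)·1 = 2
⇒ T^-5 L^2

{"T": -5, "L": 2}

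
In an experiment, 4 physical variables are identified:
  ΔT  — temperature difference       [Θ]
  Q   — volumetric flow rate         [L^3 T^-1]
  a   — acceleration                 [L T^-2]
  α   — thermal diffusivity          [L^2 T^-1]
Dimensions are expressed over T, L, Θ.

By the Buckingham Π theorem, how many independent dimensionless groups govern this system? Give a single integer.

Dimensional matrix (T×L×Θ by ΔT×Q×a×α):
  T: [ 0 -1 -2 -1]
  L: [ 0  3  1  2]
  Θ: [ 1  0  0  0]
Echelon form has 3 nonzero rows (pivots: ΔT,Q,a)
n=4, r=3 ⇒ 1 dimensionless group

1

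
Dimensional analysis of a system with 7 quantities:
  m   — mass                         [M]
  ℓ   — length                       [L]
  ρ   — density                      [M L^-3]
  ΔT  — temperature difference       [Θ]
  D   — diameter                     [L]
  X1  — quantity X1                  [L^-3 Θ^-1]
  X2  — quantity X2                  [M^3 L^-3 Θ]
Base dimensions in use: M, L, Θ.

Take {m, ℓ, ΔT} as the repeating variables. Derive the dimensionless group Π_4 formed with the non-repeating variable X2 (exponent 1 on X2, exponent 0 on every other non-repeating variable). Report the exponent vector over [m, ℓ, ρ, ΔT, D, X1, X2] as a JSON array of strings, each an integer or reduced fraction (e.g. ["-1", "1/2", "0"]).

Exponent matrix [M,L,Θ] × [m,ℓ,ρ,ΔT,D,X1,X2]:
  M: [ 1  0  1  0  0  0  3]
  L: [ 0  1 -3  0  1 -3 -3]
  Θ: [ 0  0  0  1  0 -1  1]
Echelon form has 3 nonzero rows (pivots: m,ℓ,ΔT)
Pivot set = {m,ℓ,ΔT}, free = {ρ,D,X1,X2}
RREF:
  r0: [   1    0    1    0    0    0    3]
  r1: [   0    1   -3    0    1   -3   -3]
  r2: [   0    0    0    1    0   -1    1]
Fix exponent of X2 at 1, ρ at 0, D at 0, X1 at 0; solve each RREF row for its pivot's exponent:
  r0: exp(m) + (3)·1 = 0 ⇒ exp(m) = -3
  r1: exp(ℓ) + (-3)·1 = 0 ⇒ exp(ℓ) = 3
  r2: exp(ΔT) + (1)·1 = 0 ⇒ exp(ΔT) = -1
Π_4 = m^-3 · ℓ^3 · ΔT^-1 · X2

["-3", "3", "0", "-1", "0", "0", "1"]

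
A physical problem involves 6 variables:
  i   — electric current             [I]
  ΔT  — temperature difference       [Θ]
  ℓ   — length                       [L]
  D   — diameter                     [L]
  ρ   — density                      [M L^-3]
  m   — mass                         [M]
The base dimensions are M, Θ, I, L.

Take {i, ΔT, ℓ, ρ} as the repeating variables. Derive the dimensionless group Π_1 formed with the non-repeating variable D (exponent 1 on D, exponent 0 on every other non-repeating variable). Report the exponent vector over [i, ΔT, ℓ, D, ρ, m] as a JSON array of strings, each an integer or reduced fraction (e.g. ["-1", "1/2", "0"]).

["0", "0", "-1", "1", "0", "0"]

Write exponents as rows M,Θ,I,L / cols i,ΔT,ℓ,D,ρ,m:
  M: [ 0  0  0  0  1  1]
  Θ: [ 0  1  0  0  0  0]
  I: [ 1  0  0  0  0  0]
  L: [ 0  0  1  1 -3  0]
Row reduction gives pivot columns i,ΔT,ℓ,ρ; rank = 4
Repeat: i,ΔT,ℓ,ρ; free: D,m
RREF:
  r0: [   1    0    0    0    0    0]
  r1: [   0    1    0    0    0    0]
  r2: [   0    0    1    1    0    3]
  r3: [   0    0    0    0    1    1]
Fix exponent of D at 1, m at 0; solve each RREF row for its pivot's exponent:
  r0: exp(i) + (0)·1 = 0 ⇒ exp(i) = 0
  r1: exp(ΔT) + (0)·1 = 0 ⇒ exp(ΔT) = 0
  r2: exp(ℓ) + (1)·1 = 0 ⇒ exp(ℓ) = -1
  r3: exp(ρ) + (0)·1 = 0 ⇒ exp(ρ) = 0
Π_1 = ℓ^-1 · D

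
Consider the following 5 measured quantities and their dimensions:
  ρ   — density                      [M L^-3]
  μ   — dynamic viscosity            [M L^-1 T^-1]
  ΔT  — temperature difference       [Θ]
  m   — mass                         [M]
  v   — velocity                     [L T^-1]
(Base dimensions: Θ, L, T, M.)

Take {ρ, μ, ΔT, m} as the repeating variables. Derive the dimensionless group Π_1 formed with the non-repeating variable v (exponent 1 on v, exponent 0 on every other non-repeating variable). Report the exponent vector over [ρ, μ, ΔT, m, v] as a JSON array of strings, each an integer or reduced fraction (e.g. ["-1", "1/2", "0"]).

["2/3", "-1", "0", "1/3", "1"]

Write exponents as rows Θ,L,T,M / cols ρ,μ,ΔT,m,v:
  Θ: [ 0  0  1  0  0]
  L: [-3 -1  0  0  1]
  T: [ 0 -1  0  0 -1]
  M: [ 1  1  0  1  0]
RREF → pivots at {ρ,μ,ΔT,m} ⇒ r = 4
Repeat: ρ,μ,ΔT,m; free: v
RREF:
  r0: [   1    0    0    0 -2/3]
  r1: [   0    1    0    0    1]
  r2: [   0    0    1    0    0]
  r3: [   0    0    0    1 -1/3]
Fix exponent of v at 1; solve each RREF row for its pivot's exponent:
  r0: exp(ρ) + (-2/3)·1 = 0 ⇒ exp(ρ) = 2/3
  r1: exp(μ) + (1)·1 = 0 ⇒ exp(μ) = -1
  r2: exp(ΔT) + (0)·1 = 0 ⇒ exp(ΔT) = 0
  r3: exp(m) + (-1/3)·1 = 0 ⇒ exp(m) = 1/3
Π_1 = ρ^(2/3) · μ^-1 · m^(1/3) · v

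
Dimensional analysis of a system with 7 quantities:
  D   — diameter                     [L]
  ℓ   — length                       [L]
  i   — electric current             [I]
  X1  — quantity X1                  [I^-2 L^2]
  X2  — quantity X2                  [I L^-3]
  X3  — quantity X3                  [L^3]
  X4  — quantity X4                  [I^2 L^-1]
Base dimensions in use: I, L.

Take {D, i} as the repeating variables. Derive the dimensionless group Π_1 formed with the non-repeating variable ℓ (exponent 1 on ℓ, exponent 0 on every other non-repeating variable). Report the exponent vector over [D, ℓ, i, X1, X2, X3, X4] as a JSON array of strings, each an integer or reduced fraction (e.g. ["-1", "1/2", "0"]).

["-1", "1", "0", "0", "0", "0", "0"]

Dimensional matrix (I×L by D×ℓ×i×X1×X2×X3×X4):
  I: [ 0  0  1 -2  1  0  2]
  L: [ 1  1  0  2 -3  3 -1]
RREF → pivots at {D,i} ⇒ r = 2
Pivot set = {D,i}, free = {ℓ,X1,X2,X3,X4}
RREF:
  r0: [   1    1    0    2   -3    3   -1]
  r1: [   0    0    1   -2    1    0    2]
Fix exponent of ℓ at 1, X1 at 0, X2 at 0, X3 at 0, X4 at 0; solve each RREF row for its pivot's exponent:
  r0: exp(D) + (1)·1 = 0 ⇒ exp(D) = -1
  r1: exp(i) + (0)·1 = 0 ⇒ exp(i) = 0
Π_1 = D^-1 · ℓ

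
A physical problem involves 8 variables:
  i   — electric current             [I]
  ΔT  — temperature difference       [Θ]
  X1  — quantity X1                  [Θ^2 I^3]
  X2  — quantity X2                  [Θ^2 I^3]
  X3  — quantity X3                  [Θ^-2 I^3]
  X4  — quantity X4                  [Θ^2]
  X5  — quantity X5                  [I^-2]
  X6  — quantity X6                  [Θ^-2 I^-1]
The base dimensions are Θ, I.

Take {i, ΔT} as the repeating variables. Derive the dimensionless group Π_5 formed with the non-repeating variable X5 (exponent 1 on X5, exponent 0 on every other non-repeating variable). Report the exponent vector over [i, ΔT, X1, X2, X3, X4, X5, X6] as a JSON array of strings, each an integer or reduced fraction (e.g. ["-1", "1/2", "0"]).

["2", "0", "0", "0", "0", "0", "1", "0"]

Exponent matrix [Θ,I] × [i,ΔT,X1,X2,X3,X4,X5,X6]:
  Θ: [ 0  1  2  2 -2  2  0 -2]
  I: [ 1  0  3  3  3  0 -2 -1]
Row reduction gives pivot columns i,ΔT; rank = 2
Repeat: i,ΔT; free: X1,X2,X3,X4,X5,X6
RREF:
  r0: [   1    0    3    3    3    0   -2   -1]
  r1: [   0    1    2    2   -2    2    0   -2]
Fix exponent of X5 at 1, X1 at 0, X2 at 0, X3 at 0, X4 at 0, X6 at 0; solve each RREF row for its pivot's exponent:
  r0: exp(i) + (-2)·1 = 0 ⇒ exp(i) = 2
  r1: exp(ΔT) + (0)·1 = 0 ⇒ exp(ΔT) = 0
Π_5 = i^2 · X5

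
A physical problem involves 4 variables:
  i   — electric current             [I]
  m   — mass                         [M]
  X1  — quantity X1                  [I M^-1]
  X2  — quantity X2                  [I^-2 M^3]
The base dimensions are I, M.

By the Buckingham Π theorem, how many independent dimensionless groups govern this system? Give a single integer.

2

Write exponents as rows I,M / cols i,m,X1,X2:
  I: [ 1  0  1 -2]
  M: [ 0  1 -1  3]
Echelon form has 2 nonzero rows (pivots: i,m)
Π count = n − r = 4 − 2 = 2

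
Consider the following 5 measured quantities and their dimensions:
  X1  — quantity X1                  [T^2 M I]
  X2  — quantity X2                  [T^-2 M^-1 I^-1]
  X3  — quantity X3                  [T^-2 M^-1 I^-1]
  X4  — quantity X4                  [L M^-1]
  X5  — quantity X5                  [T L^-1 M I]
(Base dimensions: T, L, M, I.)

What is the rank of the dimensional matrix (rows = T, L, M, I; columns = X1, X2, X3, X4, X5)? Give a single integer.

3

Dimensional matrix (T×L×M×I by X1×X2×X3×X4×X5):
  T: [ 2 -2 -2  0  1]
  L: [ 0  0  0  1 -1]
  M: [ 1 -1 -1 -1  1]
  I: [ 1 -1 -1  0  1]
RREF → pivots at {X1,X4,X5} ⇒ r = 3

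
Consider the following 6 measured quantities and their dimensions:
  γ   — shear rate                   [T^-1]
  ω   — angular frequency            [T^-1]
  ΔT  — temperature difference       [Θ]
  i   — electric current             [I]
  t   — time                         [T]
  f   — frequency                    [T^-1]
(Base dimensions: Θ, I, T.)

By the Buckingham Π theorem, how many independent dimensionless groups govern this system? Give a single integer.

3

Dimensional matrix (Θ×I×T by γ×ω×ΔT×i×t×f):
  Θ: [ 0  0  1  0  0  0]
  I: [ 0  0  0  1  0  0]
  T: [-1 -1  0  0  1 -1]
Row reduction gives pivot columns γ,ΔT,i; rank = 3
Π count = n − r = 6 − 3 = 3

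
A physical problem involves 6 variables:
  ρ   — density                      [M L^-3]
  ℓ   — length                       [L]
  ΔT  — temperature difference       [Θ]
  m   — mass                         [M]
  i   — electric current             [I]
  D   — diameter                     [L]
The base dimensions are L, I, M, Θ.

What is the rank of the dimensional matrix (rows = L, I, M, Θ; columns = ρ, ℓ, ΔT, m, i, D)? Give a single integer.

Dimensional matrix (L×I×M×Θ by ρ×ℓ×ΔT×m×i×D):
  L: [-3  1  0  0  0  1]
  I: [ 0  0  0  0  1  0]
  M: [ 1  0  0  1  0  0]
  Θ: [ 0  0  1  0  0  0]
Echelon form has 4 nonzero rows (pivots: ρ,ℓ,ΔT,i)

4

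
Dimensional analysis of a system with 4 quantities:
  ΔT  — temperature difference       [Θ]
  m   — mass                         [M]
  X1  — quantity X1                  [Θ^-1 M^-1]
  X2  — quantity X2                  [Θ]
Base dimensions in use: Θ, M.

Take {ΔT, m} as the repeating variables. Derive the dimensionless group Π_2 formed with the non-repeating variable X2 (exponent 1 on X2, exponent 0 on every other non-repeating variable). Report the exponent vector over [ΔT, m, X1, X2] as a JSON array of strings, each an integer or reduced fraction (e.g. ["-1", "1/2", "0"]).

Write exponents as rows Θ,M / cols ΔT,m,X1,X2:
  Θ: [ 1  0 -1  1]
  M: [ 0  1 -1  0]
Echelon form has 2 nonzero rows (pivots: ΔT,m)
Repeat: ΔT,m; free: X1,X2
RREF:
  r0: [   1    0   -1    1]
  r1: [   0    1   -1    0]
Fix exponent of X2 at 1, X1 at 0; solve each RREF row for its pivot's exponent:
  r0: exp(ΔT) + (1)·1 = 0 ⇒ exp(ΔT) = -1
  r1: exp(m) + (0)·1 = 0 ⇒ exp(m) = 0
Π_2 = ΔT^-1 · X2

["-1", "0", "0", "1"]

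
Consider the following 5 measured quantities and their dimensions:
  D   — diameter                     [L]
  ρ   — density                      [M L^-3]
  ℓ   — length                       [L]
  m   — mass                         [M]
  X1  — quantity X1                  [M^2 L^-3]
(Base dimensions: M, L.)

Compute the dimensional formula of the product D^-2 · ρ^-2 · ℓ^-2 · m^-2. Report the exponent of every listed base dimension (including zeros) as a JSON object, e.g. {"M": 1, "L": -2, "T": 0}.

{"M": -4, "L": 2}

Exponent matrix [M,L] × [D,ρ,ℓ,m,X1]:
  M: [ 0  1  0  1  2]
  L: [ 1 -3  1  0 -3]
  [M]: (-2)·0+(-2)·1+(-2)·0+(-2)·1 = -4
  [L]: (-2)·1+(-2)·-3+(-2)·1+(-2)·0 = 2
⇒ M^-4 L^2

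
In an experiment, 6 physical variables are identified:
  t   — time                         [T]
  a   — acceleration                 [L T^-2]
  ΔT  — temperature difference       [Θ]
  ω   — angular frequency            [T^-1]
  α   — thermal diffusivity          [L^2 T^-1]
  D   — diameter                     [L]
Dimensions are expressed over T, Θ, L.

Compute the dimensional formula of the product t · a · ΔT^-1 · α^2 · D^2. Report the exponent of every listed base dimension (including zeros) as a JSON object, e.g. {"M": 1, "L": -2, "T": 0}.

Dimensional matrix (T×Θ×L by t×a×ΔT×ω×α×D):
  T: [ 1 -2  0 -1 -1  0]
  Θ: [ 0  0  1  0  0  0]
  L: [ 0  1  0  0  2  1]
  [T]: (1)·1+(1)·-2+(-1)·0+(2)·-1+(2)·0 = -3
  [Θ]: (1)·0+(1)·0+(-1)·1+(2)·0+(2)·0 = -1
  [L]: (1)·0+(1)·1+(-1)·0+(2)·2+(2)·1 = 7
⇒ T^-3 Θ^-1 L^7

{"T": -3, "Θ": -1, "L": 7}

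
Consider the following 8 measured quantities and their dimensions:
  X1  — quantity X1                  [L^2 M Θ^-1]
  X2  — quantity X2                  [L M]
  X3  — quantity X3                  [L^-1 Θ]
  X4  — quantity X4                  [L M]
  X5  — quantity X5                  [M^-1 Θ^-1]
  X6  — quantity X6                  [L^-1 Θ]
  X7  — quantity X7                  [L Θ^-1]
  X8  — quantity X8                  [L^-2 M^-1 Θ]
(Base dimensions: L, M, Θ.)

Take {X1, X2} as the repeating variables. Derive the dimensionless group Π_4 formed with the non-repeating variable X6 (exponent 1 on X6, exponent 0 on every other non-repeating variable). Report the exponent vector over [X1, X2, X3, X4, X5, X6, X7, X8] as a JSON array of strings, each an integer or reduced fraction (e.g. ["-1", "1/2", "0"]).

Dimensional matrix (L×M×Θ by X1×X2×X3×X4×X5×X6×X7×X8):
  L: [ 2  1 -1  1  0 -1  1 -2]
  M: [ 1  1  0  1 -1  0  0 -1]
  Θ: [-1  0  1  0 -1  1 -1  1]
Echelon form has 2 nonzero rows (pivots: X1,X2)
Pivot set = {X1,X2}, free = {X3,X4,X5,X6,X7,X8}
RREF:
  r0: [   1    0   -1    0    1   -1    1   -1]
  r1: [   0    1    1    1   -2    1   -1    0]
  r2: [   0    0    0    0    0    0    0    0]
Fix exponent of X6 at 1, X3 at 0, X4 at 0, X5 at 0, X7 at 0, X8 at 0; solve each RREF row for its pivot's exponent:
  r0: exp(X1) + (-1)·1 = 0 ⇒ exp(X1) = 1
  r1: exp(X2) + (1)·1 = 0 ⇒ exp(X2) = -1
Π_4 = X1 · X2^-1 · X6

["1", "-1", "0", "0", "0", "1", "0", "0"]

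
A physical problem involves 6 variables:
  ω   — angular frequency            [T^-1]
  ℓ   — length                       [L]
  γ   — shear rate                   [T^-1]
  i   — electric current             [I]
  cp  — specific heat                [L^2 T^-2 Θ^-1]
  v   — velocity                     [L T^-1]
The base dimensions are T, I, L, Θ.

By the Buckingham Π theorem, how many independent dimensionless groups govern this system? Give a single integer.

Exponent matrix [T,I,L,Θ] × [ω,ℓ,γ,i,cp,v]:
  T: [-1  0 -1  0 -2 -1]
  I: [ 0  0  0  1  0  0]
  L: [ 0  1  0  0  2  1]
  Θ: [ 0  0  0  0 -1  0]
Echelon form has 4 nonzero rows (pivots: ω,ℓ,i,cp)
n=6, r=4 ⇒ 2 dimensionless groups

2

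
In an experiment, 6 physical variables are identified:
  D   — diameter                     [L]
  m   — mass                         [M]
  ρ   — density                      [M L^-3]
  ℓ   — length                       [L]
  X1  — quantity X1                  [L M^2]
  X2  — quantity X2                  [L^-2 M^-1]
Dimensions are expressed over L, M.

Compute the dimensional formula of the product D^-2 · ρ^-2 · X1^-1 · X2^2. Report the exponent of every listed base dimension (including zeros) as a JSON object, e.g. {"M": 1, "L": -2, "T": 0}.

Write exponents as rows L,M / cols D,m,ρ,ℓ,X1,X2:
  L: [ 1  0 -3  1  1 -2]
  M: [ 0  1  1  0  2 -1]
  [L]: (-2)·1+(-2)·-3+(-1)·1+(2)·-2 = -1
  [M]: (-2)·0+(-2)·1+(-1)·2+(2)·-1 = -6
⇒ L^-1 M^-6

{"L": -1, "M": -6}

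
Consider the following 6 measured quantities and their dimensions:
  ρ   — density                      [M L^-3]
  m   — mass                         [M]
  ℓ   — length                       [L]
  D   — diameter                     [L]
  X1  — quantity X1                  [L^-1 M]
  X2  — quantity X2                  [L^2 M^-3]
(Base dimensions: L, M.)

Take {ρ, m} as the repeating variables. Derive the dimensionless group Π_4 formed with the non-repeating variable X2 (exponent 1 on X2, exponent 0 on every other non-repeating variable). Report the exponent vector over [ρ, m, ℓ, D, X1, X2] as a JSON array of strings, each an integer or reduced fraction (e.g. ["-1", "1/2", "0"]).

["2/3", "7/3", "0", "0", "0", "1"]

Exponent matrix [L,M] × [ρ,m,ℓ,D,X1,X2]:
  L: [-3  0  1  1 -1  2]
  M: [ 1  1  0  0  1 -3]
Row reduction gives pivot columns ρ,m; rank = 2
Repeat: ρ,m; free: ℓ,D,X1,X2
RREF:
  r0: [   1    0 -1/3 -1/3  1/3 -2/3]
  r1: [   0    1  1/3  1/3  2/3 -7/3]
Fix exponent of X2 at 1, ℓ at 0, D at 0, X1 at 0; solve each RREF row for its pivot's exponent:
  r0: exp(ρ) + (-2/3)·1 = 0 ⇒ exp(ρ) = 2/3
  r1: exp(m) + (-7/3)·1 = 0 ⇒ exp(m) = 7/3
Π_4 = ρ^(2/3) · m^(7/3) · X2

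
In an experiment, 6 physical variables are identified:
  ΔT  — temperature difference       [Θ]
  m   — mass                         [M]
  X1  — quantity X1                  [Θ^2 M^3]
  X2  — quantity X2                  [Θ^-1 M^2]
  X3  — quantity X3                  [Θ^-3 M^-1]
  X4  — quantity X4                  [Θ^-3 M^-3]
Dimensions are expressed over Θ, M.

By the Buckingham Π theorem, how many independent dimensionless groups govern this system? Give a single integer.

Exponent matrix [Θ,M] × [ΔT,m,X1,X2,X3,X4]:
  Θ: [ 1  0  2 -1 -3 -3]
  M: [ 0  1  3  2 -1 -3]
RREF → pivots at {ΔT,m} ⇒ r = 2
n=6, r=2 ⇒ 4 dimensionless groups

4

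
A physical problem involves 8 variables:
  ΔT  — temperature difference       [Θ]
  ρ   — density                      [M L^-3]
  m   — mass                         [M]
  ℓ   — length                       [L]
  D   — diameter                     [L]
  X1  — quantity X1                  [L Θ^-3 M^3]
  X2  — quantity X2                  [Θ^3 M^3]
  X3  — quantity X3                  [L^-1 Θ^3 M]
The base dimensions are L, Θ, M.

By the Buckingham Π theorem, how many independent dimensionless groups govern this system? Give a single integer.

5

Dimensional matrix (L×Θ×M by ΔT×ρ×m×ℓ×D×X1×X2×X3):
  L: [ 0 -3  0  1  1  1  0 -1]
  Θ: [ 1  0  0  0  0 -3  3  3]
  M: [ 0  1  1  0  0  3  3  1]
Row reduction gives pivot columns ΔT,ρ,m; rank = 3
Π count = n − r = 8 − 3 = 5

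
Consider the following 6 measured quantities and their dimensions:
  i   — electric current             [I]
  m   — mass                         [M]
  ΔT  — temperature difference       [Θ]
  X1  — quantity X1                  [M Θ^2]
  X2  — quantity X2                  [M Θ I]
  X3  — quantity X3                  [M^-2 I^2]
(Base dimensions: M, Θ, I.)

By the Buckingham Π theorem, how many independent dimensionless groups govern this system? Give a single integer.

Exponent matrix [M,Θ,I] × [i,m,ΔT,X1,X2,X3]:
  M: [ 0  1  0  1  1 -2]
  Θ: [ 0  0  1  2  1  0]
  I: [ 1  0  0  0  1  2]
RREF → pivots at {i,m,ΔT} ⇒ r = 3
6 vars − rank 3 = 3 Π groups

3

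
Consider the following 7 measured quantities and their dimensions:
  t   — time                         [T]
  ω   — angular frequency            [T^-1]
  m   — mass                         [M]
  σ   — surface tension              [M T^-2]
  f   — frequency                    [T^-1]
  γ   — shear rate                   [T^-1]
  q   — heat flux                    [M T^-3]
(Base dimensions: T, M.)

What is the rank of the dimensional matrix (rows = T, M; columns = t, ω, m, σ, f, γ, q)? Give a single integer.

2

Dimensional matrix (T×M by t×ω×m×σ×f×γ×q):
  T: [ 1 -1  0 -2 -1 -1 -3]
  M: [ 0  0  1  1  0  0  1]
Echelon form has 2 nonzero rows (pivots: t,m)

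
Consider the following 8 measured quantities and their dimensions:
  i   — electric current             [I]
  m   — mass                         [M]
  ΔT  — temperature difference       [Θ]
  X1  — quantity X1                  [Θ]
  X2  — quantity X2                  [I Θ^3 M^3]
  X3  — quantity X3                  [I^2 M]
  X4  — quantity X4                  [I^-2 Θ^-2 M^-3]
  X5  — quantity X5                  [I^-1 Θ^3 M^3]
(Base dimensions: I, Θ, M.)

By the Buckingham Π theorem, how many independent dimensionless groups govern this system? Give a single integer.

5

Dimensional matrix (I×Θ×M by i×m×ΔT×X1×X2×X3×X4×X5):
  I: [ 1  0  0  0  1  2 -2 -1]
  Θ: [ 0  0  1  1  3  0 -2  3]
  M: [ 0  1  0  0  3  1 -3  3]
Row reduction gives pivot columns i,m,ΔT; rank = 3
Π count = n − r = 8 − 3 = 5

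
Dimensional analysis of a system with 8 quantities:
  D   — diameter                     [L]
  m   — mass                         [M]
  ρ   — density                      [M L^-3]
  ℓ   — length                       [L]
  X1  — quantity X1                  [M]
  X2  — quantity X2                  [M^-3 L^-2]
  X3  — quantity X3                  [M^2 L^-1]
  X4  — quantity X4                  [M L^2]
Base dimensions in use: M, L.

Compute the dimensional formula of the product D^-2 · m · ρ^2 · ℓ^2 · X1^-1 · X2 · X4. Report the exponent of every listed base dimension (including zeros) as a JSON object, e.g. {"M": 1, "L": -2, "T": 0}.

{"M": 0, "L": -6}

Write exponents as rows M,L / cols D,m,ρ,ℓ,X1,X2,X3,X4:
  M: [ 0  1  1  0  1 -3  2  1]
  L: [ 1  0 -3  1  0 -2 -1  2]
  [M]: (-2)·0+(1)·1+(2)·1+(2)·0+(-1)·1+(1)·-3+(1)·1 = 0
  [L]: (-2)·1+(1)·0+(2)·-3+(2)·1+(-1)·0+(1)·-2+(1)·2 = -6
⇒ L^-6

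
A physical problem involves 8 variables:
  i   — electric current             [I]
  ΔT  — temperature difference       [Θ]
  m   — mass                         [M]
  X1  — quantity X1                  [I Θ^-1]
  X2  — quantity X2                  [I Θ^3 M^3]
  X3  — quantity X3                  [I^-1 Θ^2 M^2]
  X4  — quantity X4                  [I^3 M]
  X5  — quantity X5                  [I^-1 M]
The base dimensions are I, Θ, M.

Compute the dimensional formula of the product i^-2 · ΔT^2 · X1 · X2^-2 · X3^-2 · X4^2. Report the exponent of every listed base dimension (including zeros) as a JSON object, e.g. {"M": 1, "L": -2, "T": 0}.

{"I": 5, "Θ": -9, "M": -8}

Exponent matrix [I,Θ,M] × [i,ΔT,m,X1,X2,X3,X4,X5]:
  I: [ 1  0  0  1  1 -1  3 -1]
  Θ: [ 0  1  0 -1  3  2  0  0]
  M: [ 0  0  1  0  3  2  1  1]
  [I]: (-2)·1+(2)·0+(1)·1+(-2)·1+(-2)·-1+(2)·3 = 5
  [Θ]: (-2)·0+(2)·1+(1)·-1+(-2)·3+(-2)·2+(2)·0 = -9
  [M]: (-2)·0+(2)·0+(1)·0+(-2)·3+(-2)·2+(2)·1 = -8
⇒ I^5 Θ^-9 M^-8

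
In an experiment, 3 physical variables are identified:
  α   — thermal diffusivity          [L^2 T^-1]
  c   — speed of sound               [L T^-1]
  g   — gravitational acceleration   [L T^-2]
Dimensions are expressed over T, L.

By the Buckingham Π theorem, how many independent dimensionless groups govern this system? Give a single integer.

1

Dimensional matrix (T×L by α×c×g):
  T: [-1 -1 -2]
  L: [ 2  1  1]
Echelon form has 2 nonzero rows (pivots: α,c)
n=3, r=2 ⇒ 1 dimensionless group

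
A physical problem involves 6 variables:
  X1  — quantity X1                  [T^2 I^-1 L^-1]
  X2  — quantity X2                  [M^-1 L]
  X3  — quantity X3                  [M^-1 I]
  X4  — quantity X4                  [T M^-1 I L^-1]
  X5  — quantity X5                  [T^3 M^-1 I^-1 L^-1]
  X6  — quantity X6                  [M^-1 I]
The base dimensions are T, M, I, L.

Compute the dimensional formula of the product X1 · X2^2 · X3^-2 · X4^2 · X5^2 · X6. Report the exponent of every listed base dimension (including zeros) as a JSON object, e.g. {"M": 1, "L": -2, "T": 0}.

Dimensional matrix (T×M×I×L by X1×X2×X3×X4×X5×X6):
  T: [ 2  0  0  1  3  0]
  M: [ 0 -1 -1 -1 -1 -1]
  I: [-1  0  1  1 -1  1]
  L: [-1  1  0 -1 -1  0]
  [T]: (1)·2+(2)·0+(-2)·0+(2)·1+(2)·3+(1)·0 = 10
  [M]: (1)·0+(2)·-1+(-2)·-1+(2)·-1+(2)·-1+(1)·-1 = -5
  [I]: (1)·-1+(2)·0+(-2)·1+(2)·1+(2)·-1+(1)·1 = -2
  [L]: (1)·-1+(2)·1+(-2)·0+(2)·-1+(2)·-1+(1)·0 = -3
⇒ T^10 M^-5 I^-2 L^-3

{"T": 10, "M": -5, "I": -2, "L": -3}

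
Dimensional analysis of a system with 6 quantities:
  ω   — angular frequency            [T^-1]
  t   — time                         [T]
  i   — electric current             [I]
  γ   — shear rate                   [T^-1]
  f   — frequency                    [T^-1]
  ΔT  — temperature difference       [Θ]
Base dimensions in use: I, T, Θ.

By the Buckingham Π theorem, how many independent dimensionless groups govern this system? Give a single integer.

3

Dimensional matrix (I×T×Θ by ω×t×i×γ×f×ΔT):
  I: [ 0  0  1  0  0  0]
  T: [-1  1  0 -1 -1  0]
  Θ: [ 0  0  0  0  0  1]
Echelon form has 3 nonzero rows (pivots: ω,i,ΔT)
6 vars − rank 3 = 3 Π groups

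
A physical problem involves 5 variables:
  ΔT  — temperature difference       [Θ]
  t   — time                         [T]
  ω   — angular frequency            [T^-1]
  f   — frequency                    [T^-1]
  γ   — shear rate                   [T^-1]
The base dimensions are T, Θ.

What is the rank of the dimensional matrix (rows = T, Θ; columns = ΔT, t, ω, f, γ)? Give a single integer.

2

Write exponents as rows T,Θ / cols ΔT,t,ω,f,γ:
  T: [ 0  1 -1 -1 -1]
  Θ: [ 1  0  0  0  0]
RREF → pivots at {ΔT,t} ⇒ r = 2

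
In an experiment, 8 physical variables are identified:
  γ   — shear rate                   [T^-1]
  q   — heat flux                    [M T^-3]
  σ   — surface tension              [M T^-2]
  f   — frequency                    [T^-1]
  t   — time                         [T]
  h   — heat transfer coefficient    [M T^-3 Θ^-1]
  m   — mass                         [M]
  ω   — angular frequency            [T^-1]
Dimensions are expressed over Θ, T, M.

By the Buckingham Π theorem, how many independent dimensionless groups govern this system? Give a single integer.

Write exponents as rows Θ,T,M / cols γ,q,σ,f,t,h,m,ω:
  Θ: [ 0  0  0  0  0 -1  0  0]
  T: [-1 -3 -2 -1  1 -3  0 -1]
  M: [ 0  1  1  0  0  1  1  0]
Row reduction gives pivot columns γ,q,h; rank = 3
8 vars − rank 3 = 5 Π groups

5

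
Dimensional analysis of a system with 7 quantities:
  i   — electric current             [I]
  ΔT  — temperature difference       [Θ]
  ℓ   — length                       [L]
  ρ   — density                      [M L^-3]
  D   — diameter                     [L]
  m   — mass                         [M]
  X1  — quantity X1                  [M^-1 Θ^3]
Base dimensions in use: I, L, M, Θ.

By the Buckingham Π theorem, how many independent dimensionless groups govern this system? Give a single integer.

Dimensional matrix (I×L×M×Θ by i×ΔT×ℓ×ρ×D×m×X1):
  I: [ 1  0  0  0  0  0  0]
  L: [ 0  0  1 -3  1  0  0]
  M: [ 0  0  0  1  0  1 -1]
  Θ: [ 0  1  0  0  0  0  3]
Echelon form has 4 nonzero rows (pivots: i,ΔT,ℓ,ρ)
7 vars − rank 4 = 3 Π groups

3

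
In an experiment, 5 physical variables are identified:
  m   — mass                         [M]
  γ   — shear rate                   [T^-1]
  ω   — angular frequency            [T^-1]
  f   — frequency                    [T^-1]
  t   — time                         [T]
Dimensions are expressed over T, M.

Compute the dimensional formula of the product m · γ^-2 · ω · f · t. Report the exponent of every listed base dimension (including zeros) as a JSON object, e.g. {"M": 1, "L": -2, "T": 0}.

Exponent matrix [T,M] × [m,γ,ω,f,t]:
  T: [ 0 -1 -1 -1  1]
  M: [ 1  0  0  0  0]
  [T]: (1)·0+(-2)·-1+(1)·-1+(1)·-1+(1)·1 = 1
  [M]: (1)·1+(-2)·0+(1)·0+(1)·0+(1)·0 = 1
⇒ T M

{"T": 1, "M": 1}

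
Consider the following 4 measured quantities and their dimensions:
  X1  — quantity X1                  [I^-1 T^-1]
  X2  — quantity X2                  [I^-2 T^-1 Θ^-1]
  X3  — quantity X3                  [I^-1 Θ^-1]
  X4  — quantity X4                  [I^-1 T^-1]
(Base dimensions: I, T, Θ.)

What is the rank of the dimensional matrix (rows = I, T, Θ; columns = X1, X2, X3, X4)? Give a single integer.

2

Dimensional matrix (I×T×Θ by X1×X2×X3×X4):
  I: [-1 -2 -1 -1]
  T: [-1 -1  0 -1]
  Θ: [ 0 -1 -1  0]
Row reduction gives pivot columns X1,X2; rank = 2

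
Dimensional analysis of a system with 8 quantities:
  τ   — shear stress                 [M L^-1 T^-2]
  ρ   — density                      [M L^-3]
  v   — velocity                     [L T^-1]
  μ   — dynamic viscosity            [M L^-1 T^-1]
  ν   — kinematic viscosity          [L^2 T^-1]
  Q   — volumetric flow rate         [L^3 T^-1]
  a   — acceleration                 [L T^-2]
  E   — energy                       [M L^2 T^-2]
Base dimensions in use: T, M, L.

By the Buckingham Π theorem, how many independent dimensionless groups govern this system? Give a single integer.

Write exponents as rows T,M,L / cols τ,ρ,v,μ,ν,Q,a,E:
  T: [-2  0 -1 -1 -1 -1 -2 -2]
  M: [ 1  1  0  1  0  0  0  1]
  L: [-1 -3  1 -1  2  3  1  2]
RREF → pivots at {τ,ρ,μ} ⇒ r = 3
Π count = n − r = 8 − 3 = 5

5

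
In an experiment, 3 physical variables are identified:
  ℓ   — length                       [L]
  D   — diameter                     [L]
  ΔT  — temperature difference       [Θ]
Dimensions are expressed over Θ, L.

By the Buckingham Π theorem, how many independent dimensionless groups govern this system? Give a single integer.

1

Write exponents as rows Θ,L / cols ℓ,D,ΔT:
  Θ: [ 0  0  1]
  L: [ 1  1  0]
Echelon form has 2 nonzero rows (pivots: ℓ,ΔT)
Π count = n − r = 3 − 2 = 1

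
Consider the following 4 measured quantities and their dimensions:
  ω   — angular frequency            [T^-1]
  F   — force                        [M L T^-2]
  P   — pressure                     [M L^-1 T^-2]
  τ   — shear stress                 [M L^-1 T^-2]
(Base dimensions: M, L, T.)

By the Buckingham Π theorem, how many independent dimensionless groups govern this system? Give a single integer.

1

Exponent matrix [M,L,T] × [ω,F,P,τ]:
  M: [ 0  1  1  1]
  L: [ 0  1 -1 -1]
  T: [-1 -2 -2 -2]
Row reduction gives pivot columns ω,F,P; rank = 3
n=4, r=3 ⇒ 1 dimensionless group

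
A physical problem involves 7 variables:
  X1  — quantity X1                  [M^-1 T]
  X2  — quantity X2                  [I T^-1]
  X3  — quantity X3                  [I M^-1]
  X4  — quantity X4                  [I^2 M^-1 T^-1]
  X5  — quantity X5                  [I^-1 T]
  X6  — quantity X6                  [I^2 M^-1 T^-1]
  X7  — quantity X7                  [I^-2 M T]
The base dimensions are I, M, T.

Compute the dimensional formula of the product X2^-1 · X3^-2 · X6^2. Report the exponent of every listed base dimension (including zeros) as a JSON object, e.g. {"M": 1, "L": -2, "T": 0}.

{"I": 1, "M": 0, "T": -1}

Exponent matrix [I,M,T] × [X1,X2,X3,X4,X5,X6,X7]:
  I: [ 0  1  1  2 -1  2 -2]
  M: [-1  0 -1 -1  0 -1  1]
  T: [ 1 -1  0 -1  1 -1  1]
  [I]: (-1)·1+(-2)·1+(2)·2 = 1
  [M]: (-1)·0+(-2)·-1+(2)·-1 = 0
  [T]: (-1)·-1+(-2)·0+(2)·-1 = -1
⇒ I T^-1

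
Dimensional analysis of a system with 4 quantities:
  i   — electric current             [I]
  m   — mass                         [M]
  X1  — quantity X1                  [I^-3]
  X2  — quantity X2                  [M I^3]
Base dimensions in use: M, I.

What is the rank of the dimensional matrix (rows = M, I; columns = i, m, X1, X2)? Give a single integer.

2

Exponent matrix [M,I] × [i,m,X1,X2]:
  M: [ 0  1  0  1]
  I: [ 1  0 -3  3]
RREF → pivots at {i,m} ⇒ r = 2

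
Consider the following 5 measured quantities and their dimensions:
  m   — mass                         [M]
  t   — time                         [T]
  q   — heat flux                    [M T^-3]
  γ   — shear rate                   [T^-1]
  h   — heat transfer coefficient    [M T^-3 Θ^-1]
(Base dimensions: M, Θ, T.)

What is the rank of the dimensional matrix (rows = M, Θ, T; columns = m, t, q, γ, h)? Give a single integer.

Write exponents as rows M,Θ,T / cols m,t,q,γ,h:
  M: [ 1  0  1  0  1]
  Θ: [ 0  0  0  0 -1]
  T: [ 0  1 -3 -1 -3]
RREF → pivots at {m,t,h} ⇒ r = 3

3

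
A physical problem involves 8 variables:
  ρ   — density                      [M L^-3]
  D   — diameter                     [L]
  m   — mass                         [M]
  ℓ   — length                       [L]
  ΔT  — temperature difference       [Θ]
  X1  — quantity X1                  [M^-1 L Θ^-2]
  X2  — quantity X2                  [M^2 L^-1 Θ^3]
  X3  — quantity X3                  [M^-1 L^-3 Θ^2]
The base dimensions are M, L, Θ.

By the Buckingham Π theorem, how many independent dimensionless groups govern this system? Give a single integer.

5

Dimensional matrix (M×L×Θ by ρ×D×m×ℓ×ΔT×X1×X2×X3):
  M: [ 1  0  1  0  0 -1  2 -1]
  L: [-3  1  0  1  0  1 -1 -3]
  Θ: [ 0  0  0  0  1 -2  3  2]
RREF → pivots at {ρ,D,ΔT} ⇒ r = 3
Π count = n − r = 8 − 3 = 5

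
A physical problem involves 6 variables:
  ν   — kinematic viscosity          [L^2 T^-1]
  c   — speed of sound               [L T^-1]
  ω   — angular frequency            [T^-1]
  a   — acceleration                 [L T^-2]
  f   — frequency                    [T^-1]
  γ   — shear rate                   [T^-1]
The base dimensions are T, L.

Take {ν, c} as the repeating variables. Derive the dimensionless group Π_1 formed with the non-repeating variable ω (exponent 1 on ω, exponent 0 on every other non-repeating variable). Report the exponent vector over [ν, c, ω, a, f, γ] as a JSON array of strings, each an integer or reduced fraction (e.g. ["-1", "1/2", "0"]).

Dimensional matrix (T×L by ν×c×ω×a×f×γ):
  T: [-1 -1 -1 -2 -1 -1]
  L: [ 2  1  0  1  0  0]
Echelon form has 2 nonzero rows (pivots: ν,c)
Repeat: ν,c; free: ω,a,f,γ
RREF:
  r0: [   1    0   -1   -1   -1   -1]
  r1: [   0    1    2    3    2    2]
Fix exponent of ω at 1, a at 0, f at 0, γ at 0; solve each RREF row for its pivot's exponent:
  r0: exp(ν) + (-1)·1 = 0 ⇒ exp(ν) = 1
  r1: exp(c) + (2)·1 = 0 ⇒ exp(c) = -2
Π_1 = ν · c^-2 · ω

["1", "-2", "1", "0", "0", "0"]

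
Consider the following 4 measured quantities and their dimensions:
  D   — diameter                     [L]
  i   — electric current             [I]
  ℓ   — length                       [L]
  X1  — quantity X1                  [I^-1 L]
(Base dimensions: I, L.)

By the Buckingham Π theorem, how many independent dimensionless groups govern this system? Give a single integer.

Dimensional matrix (I×L by D×i×ℓ×X1):
  I: [ 0  1  0 -1]
  L: [ 1  0  1  1]
Row reduction gives pivot columns D,i; rank = 2
4 vars − rank 2 = 2 Π groups

2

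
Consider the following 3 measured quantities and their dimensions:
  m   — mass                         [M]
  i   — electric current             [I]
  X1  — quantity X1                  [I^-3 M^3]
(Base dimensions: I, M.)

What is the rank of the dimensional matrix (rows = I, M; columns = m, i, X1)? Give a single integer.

2

Exponent matrix [I,M] × [m,i,X1]:
  I: [ 0  1 -3]
  M: [ 1  0  3]
Row reduction gives pivot columns m,i; rank = 2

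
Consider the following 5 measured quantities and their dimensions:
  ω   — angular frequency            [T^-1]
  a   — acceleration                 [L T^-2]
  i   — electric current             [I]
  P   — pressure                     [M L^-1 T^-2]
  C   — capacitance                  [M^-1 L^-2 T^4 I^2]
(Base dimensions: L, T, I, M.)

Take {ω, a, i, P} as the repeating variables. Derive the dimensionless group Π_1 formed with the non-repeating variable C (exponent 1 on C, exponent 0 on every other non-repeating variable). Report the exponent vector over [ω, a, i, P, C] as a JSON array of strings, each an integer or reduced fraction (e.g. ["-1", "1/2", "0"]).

Write exponents as rows L,T,I,M / cols ω,a,i,P,C:
  L: [ 0  1  0 -1 -2]
  T: [-1 -2  0 -2  4]
  I: [ 0  0  1  0  2]
  M: [ 0  0  0  1 -1]
Echelon form has 4 nonzero rows (pivots: ω,a,i,P)
Repeat: ω,a,i,P; free: C
RREF:
  r0: [   1    0    0    0    4]
  r1: [   0    1    0    0   -3]
  r2: [   0    0    1    0    2]
  r3: [   0    0    0    1   -1]
Fix exponent of C at 1; solve each RREF row for its pivot's exponent:
  r0: exp(ω) + (4)·1 = 0 ⇒ exp(ω) = -4
  r1: exp(a) + (-3)·1 = 0 ⇒ exp(a) = 3
  r2: exp(i) + (2)·1 = 0 ⇒ exp(i) = -2
  r3: exp(P) + (-1)·1 = 0 ⇒ exp(P) = 1
Π_1 = ω^-4 · a^3 · i^-2 · P · C

["-4", "3", "-2", "1", "1"]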